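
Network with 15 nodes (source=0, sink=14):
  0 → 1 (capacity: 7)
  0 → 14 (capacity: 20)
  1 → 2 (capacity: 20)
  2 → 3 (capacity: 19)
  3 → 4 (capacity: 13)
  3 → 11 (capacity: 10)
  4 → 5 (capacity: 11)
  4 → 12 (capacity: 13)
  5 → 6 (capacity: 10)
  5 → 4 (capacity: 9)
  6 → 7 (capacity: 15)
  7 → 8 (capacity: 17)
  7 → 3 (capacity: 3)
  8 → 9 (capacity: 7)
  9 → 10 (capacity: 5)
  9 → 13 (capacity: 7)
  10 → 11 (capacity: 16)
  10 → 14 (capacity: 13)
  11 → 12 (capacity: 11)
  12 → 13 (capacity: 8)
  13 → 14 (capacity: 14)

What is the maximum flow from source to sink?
Maximum flow = 27

Max flow: 27

Flow assignment:
  0 → 1: 7/7
  0 → 14: 20/20
  1 → 2: 7/20
  2 → 3: 7/19
  3 → 4: 7/13
  4 → 12: 7/13
  12 → 13: 7/8
  13 → 14: 7/14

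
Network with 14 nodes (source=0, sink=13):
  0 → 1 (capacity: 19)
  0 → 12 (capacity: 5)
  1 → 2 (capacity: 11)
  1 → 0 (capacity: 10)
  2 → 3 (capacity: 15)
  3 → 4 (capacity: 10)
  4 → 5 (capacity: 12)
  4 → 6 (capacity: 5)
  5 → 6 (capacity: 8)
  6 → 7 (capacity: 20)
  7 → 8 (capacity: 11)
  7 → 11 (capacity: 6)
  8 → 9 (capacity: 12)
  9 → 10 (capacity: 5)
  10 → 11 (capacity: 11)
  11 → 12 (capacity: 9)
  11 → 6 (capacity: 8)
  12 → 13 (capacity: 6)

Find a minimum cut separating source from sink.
Min cut value = 6, edges: (12,13)

Min cut value: 6
Partition: S = [0, 1, 2, 3, 4, 5, 6, 7, 8, 9, 10, 11, 12], T = [13]
Cut edges: (12,13)

By max-flow min-cut theorem, max flow = min cut = 6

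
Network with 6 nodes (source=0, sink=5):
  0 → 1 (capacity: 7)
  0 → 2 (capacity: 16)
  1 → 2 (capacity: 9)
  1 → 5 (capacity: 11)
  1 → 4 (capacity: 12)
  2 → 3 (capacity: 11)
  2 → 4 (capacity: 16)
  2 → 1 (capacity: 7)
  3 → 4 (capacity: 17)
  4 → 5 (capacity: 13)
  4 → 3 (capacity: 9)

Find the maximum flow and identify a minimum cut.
Max flow = 23, Min cut edges: (0,1), (0,2)

Maximum flow: 23
Minimum cut: (0,1), (0,2)
Partition: S = [0], T = [1, 2, 3, 4, 5]

Max-flow min-cut theorem verified: both equal 23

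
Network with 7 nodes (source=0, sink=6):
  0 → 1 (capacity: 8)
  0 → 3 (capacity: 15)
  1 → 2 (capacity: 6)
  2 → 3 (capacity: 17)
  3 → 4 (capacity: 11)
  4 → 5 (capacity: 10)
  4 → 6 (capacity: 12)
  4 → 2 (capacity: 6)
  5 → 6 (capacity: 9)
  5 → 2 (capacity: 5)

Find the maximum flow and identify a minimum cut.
Max flow = 11, Min cut edges: (3,4)

Maximum flow: 11
Minimum cut: (3,4)
Partition: S = [0, 1, 2, 3], T = [4, 5, 6]

Max-flow min-cut theorem verified: both equal 11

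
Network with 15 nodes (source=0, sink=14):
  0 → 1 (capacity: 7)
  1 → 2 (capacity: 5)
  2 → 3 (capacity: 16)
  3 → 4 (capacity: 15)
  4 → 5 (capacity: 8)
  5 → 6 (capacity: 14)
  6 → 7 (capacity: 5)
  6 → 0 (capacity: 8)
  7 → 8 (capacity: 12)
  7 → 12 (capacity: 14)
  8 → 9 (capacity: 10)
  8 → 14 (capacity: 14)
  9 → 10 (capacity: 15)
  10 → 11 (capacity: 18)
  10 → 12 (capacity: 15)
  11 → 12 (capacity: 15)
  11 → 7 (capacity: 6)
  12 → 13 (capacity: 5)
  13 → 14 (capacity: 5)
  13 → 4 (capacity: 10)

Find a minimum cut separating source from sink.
Min cut value = 5, edges: (6,7)

Min cut value: 5
Partition: S = [0, 1, 2, 3, 4, 5, 6], T = [7, 8, 9, 10, 11, 12, 13, 14]
Cut edges: (6,7)

By max-flow min-cut theorem, max flow = min cut = 5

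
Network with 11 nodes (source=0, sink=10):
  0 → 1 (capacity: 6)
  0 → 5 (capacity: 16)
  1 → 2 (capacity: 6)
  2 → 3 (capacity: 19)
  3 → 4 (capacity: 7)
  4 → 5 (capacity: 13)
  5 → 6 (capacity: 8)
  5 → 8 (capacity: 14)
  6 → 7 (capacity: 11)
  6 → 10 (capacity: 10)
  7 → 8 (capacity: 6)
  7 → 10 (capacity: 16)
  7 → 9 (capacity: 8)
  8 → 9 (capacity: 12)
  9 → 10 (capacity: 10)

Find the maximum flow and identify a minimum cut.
Max flow = 18, Min cut edges: (5,6), (9,10)

Maximum flow: 18
Minimum cut: (5,6), (9,10)
Partition: S = [0, 1, 2, 3, 4, 5, 8, 9], T = [6, 7, 10]

Max-flow min-cut theorem verified: both equal 18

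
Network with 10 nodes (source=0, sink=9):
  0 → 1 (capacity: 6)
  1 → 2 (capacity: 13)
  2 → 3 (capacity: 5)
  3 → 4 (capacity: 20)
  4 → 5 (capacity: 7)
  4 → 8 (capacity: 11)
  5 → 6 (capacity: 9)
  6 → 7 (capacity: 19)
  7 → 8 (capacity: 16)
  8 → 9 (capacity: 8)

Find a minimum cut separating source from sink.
Min cut value = 5, edges: (2,3)

Min cut value: 5
Partition: S = [0, 1, 2], T = [3, 4, 5, 6, 7, 8, 9]
Cut edges: (2,3)

By max-flow min-cut theorem, max flow = min cut = 5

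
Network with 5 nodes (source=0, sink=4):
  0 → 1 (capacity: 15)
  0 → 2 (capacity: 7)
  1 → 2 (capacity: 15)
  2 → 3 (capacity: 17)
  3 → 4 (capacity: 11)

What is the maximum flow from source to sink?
Maximum flow = 11

Max flow: 11

Flow assignment:
  0 → 1: 11/15
  1 → 2: 11/15
  2 → 3: 11/17
  3 → 4: 11/11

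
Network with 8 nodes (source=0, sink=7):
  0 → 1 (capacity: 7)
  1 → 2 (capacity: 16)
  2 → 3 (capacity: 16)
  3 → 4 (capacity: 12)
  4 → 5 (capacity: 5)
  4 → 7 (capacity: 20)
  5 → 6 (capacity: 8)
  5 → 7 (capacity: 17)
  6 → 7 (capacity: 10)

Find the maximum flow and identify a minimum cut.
Max flow = 7, Min cut edges: (0,1)

Maximum flow: 7
Minimum cut: (0,1)
Partition: S = [0], T = [1, 2, 3, 4, 5, 6, 7]

Max-flow min-cut theorem verified: both equal 7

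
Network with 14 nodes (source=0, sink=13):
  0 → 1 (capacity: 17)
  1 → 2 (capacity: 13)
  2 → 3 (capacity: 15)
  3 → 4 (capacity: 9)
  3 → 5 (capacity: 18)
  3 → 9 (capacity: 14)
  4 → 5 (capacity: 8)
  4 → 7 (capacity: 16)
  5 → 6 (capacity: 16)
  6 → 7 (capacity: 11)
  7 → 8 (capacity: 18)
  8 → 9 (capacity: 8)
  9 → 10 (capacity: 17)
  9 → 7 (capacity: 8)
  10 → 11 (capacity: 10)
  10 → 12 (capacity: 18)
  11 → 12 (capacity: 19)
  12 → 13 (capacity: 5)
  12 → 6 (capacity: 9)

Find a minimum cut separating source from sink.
Min cut value = 5, edges: (12,13)

Min cut value: 5
Partition: S = [0, 1, 2, 3, 4, 5, 6, 7, 8, 9, 10, 11, 12], T = [13]
Cut edges: (12,13)

By max-flow min-cut theorem, max flow = min cut = 5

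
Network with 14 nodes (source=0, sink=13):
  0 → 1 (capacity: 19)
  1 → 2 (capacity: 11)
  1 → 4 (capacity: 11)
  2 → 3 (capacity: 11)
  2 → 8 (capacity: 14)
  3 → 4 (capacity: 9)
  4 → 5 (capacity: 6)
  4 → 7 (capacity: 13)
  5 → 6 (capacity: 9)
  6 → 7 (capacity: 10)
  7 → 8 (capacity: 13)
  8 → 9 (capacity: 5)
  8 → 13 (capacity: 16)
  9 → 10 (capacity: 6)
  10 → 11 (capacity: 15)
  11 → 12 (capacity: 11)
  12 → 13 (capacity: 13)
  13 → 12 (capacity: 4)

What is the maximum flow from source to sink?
Maximum flow = 19

Max flow: 19

Flow assignment:
  0 → 1: 19/19
  1 → 2: 11/11
  1 → 4: 8/11
  2 → 8: 11/14
  4 → 5: 3/6
  4 → 7: 5/13
  5 → 6: 3/9
  6 → 7: 3/10
  7 → 8: 8/13
  8 → 9: 3/5
  8 → 13: 16/16
  9 → 10: 3/6
  10 → 11: 3/15
  11 → 12: 3/11
  12 → 13: 3/13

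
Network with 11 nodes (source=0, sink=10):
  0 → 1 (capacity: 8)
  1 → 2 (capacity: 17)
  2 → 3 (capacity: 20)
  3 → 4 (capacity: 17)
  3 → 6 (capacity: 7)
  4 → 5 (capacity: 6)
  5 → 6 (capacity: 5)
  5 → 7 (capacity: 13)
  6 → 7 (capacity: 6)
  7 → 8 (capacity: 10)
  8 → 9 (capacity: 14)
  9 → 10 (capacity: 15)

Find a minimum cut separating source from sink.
Min cut value = 8, edges: (0,1)

Min cut value: 8
Partition: S = [0], T = [1, 2, 3, 4, 5, 6, 7, 8, 9, 10]
Cut edges: (0,1)

By max-flow min-cut theorem, max flow = min cut = 8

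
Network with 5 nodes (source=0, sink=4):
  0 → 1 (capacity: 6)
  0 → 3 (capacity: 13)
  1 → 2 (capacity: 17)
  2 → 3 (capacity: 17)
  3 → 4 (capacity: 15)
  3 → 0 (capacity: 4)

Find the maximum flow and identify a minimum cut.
Max flow = 15, Min cut edges: (3,4)

Maximum flow: 15
Minimum cut: (3,4)
Partition: S = [0, 1, 2, 3], T = [4]

Max-flow min-cut theorem verified: both equal 15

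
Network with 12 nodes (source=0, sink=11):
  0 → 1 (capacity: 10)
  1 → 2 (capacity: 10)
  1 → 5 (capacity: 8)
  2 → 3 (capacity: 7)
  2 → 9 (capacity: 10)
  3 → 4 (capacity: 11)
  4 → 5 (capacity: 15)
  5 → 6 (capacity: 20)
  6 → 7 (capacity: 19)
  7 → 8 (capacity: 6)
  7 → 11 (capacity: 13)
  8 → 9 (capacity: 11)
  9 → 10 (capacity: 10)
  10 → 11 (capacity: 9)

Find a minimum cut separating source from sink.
Min cut value = 10, edges: (0,1)

Min cut value: 10
Partition: S = [0], T = [1, 2, 3, 4, 5, 6, 7, 8, 9, 10, 11]
Cut edges: (0,1)

By max-flow min-cut theorem, max flow = min cut = 10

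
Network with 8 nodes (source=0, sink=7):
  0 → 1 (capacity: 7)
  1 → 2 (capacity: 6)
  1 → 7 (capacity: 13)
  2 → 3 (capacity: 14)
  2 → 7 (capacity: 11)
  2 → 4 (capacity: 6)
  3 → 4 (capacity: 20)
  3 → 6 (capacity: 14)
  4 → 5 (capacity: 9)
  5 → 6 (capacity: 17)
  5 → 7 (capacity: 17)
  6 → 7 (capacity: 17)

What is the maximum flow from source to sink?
Maximum flow = 7

Max flow: 7

Flow assignment:
  0 → 1: 7/7
  1 → 7: 7/13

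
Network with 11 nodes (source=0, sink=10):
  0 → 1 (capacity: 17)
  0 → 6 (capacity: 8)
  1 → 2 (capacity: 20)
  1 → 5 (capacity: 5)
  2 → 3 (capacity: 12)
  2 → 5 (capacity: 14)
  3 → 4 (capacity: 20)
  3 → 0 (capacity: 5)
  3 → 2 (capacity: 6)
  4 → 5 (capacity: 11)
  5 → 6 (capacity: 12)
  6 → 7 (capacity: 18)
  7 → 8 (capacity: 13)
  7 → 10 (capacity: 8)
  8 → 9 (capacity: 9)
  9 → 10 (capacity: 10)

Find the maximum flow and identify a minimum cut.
Max flow = 17, Min cut edges: (7,10), (8,9)

Maximum flow: 17
Minimum cut: (7,10), (8,9)
Partition: S = [0, 1, 2, 3, 4, 5, 6, 7, 8], T = [9, 10]

Max-flow min-cut theorem verified: both equal 17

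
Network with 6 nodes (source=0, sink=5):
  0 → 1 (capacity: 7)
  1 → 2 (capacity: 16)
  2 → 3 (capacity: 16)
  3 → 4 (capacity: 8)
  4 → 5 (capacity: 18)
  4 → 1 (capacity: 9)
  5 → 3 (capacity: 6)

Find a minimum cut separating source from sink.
Min cut value = 7, edges: (0,1)

Min cut value: 7
Partition: S = [0], T = [1, 2, 3, 4, 5]
Cut edges: (0,1)

By max-flow min-cut theorem, max flow = min cut = 7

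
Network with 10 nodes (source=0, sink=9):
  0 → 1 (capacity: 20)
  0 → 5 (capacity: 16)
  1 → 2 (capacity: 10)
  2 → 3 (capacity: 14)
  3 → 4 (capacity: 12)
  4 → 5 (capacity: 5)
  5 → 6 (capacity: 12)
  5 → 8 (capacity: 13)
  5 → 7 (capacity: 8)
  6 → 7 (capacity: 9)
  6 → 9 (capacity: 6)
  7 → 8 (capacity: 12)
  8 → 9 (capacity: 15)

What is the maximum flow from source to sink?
Maximum flow = 21

Max flow: 21

Flow assignment:
  0 → 1: 5/20
  0 → 5: 16/16
  1 → 2: 5/10
  2 → 3: 5/14
  3 → 4: 5/12
  4 → 5: 5/5
  5 → 6: 6/12
  5 → 8: 13/13
  5 → 7: 2/8
  6 → 9: 6/6
  7 → 8: 2/12
  8 → 9: 15/15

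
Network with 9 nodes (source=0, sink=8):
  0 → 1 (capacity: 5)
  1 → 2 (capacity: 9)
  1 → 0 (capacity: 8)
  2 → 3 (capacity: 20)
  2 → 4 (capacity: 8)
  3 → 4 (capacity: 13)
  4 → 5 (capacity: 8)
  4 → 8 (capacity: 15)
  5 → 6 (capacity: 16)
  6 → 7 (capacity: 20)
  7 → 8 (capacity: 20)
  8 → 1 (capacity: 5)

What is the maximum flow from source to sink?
Maximum flow = 5

Max flow: 5

Flow assignment:
  0 → 1: 5/5
  1 → 2: 5/9
  2 → 4: 5/8
  4 → 8: 5/15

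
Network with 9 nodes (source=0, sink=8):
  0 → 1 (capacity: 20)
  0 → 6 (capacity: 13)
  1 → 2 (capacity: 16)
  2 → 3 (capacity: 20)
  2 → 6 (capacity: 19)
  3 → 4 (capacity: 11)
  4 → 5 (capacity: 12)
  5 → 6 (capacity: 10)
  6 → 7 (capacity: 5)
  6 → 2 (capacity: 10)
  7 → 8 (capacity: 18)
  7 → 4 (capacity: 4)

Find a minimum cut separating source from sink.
Min cut value = 5, edges: (6,7)

Min cut value: 5
Partition: S = [0, 1, 2, 3, 4, 5, 6], T = [7, 8]
Cut edges: (6,7)

By max-flow min-cut theorem, max flow = min cut = 5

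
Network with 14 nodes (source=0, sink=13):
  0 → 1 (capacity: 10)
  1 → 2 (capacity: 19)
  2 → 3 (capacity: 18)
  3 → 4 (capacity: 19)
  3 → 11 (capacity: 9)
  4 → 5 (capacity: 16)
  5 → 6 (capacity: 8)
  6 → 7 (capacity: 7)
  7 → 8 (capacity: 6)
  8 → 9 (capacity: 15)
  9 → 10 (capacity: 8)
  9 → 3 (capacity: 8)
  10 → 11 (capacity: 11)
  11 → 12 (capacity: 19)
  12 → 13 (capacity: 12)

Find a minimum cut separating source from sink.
Min cut value = 10, edges: (0,1)

Min cut value: 10
Partition: S = [0], T = [1, 2, 3, 4, 5, 6, 7, 8, 9, 10, 11, 12, 13]
Cut edges: (0,1)

By max-flow min-cut theorem, max flow = min cut = 10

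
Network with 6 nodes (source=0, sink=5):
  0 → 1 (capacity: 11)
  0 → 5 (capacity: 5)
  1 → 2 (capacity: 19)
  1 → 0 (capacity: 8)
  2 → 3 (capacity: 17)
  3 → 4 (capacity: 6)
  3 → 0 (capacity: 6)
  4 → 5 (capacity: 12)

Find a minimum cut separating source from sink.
Min cut value = 11, edges: (0,5), (3,4)

Min cut value: 11
Partition: S = [0, 1, 2, 3], T = [4, 5]
Cut edges: (0,5), (3,4)

By max-flow min-cut theorem, max flow = min cut = 11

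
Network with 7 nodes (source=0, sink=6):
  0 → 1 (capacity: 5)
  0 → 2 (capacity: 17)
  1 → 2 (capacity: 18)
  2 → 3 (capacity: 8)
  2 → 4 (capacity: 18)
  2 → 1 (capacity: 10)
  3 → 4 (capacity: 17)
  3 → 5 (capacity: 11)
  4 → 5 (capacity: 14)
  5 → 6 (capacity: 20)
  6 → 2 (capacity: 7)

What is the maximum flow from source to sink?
Maximum flow = 20

Max flow: 20

Flow assignment:
  0 → 1: 5/5
  0 → 2: 15/17
  1 → 2: 5/18
  2 → 3: 6/8
  2 → 4: 14/18
  3 → 5: 6/11
  4 → 5: 14/14
  5 → 6: 20/20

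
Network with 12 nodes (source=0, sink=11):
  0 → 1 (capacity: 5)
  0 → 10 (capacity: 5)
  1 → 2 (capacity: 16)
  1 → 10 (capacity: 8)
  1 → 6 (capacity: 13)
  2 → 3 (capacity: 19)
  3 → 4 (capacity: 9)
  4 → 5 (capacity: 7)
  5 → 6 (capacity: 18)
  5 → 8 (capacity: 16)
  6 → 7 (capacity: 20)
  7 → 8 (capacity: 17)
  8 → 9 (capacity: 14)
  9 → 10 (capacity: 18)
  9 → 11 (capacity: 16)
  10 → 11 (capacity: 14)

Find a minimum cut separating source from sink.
Min cut value = 10, edges: (0,1), (0,10)

Min cut value: 10
Partition: S = [0], T = [1, 2, 3, 4, 5, 6, 7, 8, 9, 10, 11]
Cut edges: (0,1), (0,10)

By max-flow min-cut theorem, max flow = min cut = 10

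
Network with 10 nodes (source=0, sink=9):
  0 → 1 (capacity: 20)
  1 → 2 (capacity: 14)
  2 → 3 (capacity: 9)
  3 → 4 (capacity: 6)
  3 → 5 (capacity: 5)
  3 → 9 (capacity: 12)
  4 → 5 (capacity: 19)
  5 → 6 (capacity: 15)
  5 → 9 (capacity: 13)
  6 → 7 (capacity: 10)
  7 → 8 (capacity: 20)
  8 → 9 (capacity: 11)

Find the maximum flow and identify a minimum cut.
Max flow = 9, Min cut edges: (2,3)

Maximum flow: 9
Minimum cut: (2,3)
Partition: S = [0, 1, 2], T = [3, 4, 5, 6, 7, 8, 9]

Max-flow min-cut theorem verified: both equal 9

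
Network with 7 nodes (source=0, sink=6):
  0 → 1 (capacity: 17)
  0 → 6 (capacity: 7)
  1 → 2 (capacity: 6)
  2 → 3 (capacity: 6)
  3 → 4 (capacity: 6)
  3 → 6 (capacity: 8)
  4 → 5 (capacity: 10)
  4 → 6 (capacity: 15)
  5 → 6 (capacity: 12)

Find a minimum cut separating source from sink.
Min cut value = 13, edges: (0,6), (2,3)

Min cut value: 13
Partition: S = [0, 1, 2], T = [3, 4, 5, 6]
Cut edges: (0,6), (2,3)

By max-flow min-cut theorem, max flow = min cut = 13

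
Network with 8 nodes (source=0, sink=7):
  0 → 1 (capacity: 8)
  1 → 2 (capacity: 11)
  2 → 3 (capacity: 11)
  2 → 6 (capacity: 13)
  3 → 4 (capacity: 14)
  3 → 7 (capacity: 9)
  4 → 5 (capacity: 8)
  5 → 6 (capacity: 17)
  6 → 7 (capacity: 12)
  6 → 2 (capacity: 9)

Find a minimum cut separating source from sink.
Min cut value = 8, edges: (0,1)

Min cut value: 8
Partition: S = [0], T = [1, 2, 3, 4, 5, 6, 7]
Cut edges: (0,1)

By max-flow min-cut theorem, max flow = min cut = 8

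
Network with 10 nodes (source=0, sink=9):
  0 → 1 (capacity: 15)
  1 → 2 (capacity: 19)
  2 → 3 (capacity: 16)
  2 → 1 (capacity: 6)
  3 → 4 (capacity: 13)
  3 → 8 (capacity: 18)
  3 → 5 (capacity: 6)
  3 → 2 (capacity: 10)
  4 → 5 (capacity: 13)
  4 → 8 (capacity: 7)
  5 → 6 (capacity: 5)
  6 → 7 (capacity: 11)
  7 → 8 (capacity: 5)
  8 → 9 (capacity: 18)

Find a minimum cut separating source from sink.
Min cut value = 15, edges: (0,1)

Min cut value: 15
Partition: S = [0], T = [1, 2, 3, 4, 5, 6, 7, 8, 9]
Cut edges: (0,1)

By max-flow min-cut theorem, max flow = min cut = 15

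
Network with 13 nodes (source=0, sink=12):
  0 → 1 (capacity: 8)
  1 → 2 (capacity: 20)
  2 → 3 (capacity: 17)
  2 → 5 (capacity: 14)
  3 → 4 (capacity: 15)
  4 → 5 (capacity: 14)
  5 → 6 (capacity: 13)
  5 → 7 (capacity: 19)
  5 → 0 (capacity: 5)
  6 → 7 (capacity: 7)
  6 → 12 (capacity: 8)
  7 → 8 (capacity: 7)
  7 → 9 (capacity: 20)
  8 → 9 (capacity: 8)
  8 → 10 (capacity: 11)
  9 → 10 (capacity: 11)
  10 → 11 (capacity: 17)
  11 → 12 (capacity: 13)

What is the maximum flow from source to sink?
Maximum flow = 8

Max flow: 8

Flow assignment:
  0 → 1: 8/8
  1 → 2: 8/20
  2 → 5: 8/14
  5 → 6: 8/13
  6 → 12: 8/8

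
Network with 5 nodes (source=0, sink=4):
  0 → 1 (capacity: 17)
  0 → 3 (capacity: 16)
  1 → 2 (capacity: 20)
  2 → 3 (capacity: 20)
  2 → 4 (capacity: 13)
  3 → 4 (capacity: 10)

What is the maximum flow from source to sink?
Maximum flow = 23

Max flow: 23

Flow assignment:
  0 → 1: 17/17
  0 → 3: 6/16
  1 → 2: 17/20
  2 → 3: 4/20
  2 → 4: 13/13
  3 → 4: 10/10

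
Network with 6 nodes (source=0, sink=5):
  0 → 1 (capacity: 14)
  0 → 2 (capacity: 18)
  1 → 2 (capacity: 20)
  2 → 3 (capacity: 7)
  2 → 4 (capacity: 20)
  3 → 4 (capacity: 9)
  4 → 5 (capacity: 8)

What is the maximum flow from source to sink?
Maximum flow = 8

Max flow: 8

Flow assignment:
  0 → 1: 8/14
  1 → 2: 8/20
  2 → 4: 8/20
  4 → 5: 8/8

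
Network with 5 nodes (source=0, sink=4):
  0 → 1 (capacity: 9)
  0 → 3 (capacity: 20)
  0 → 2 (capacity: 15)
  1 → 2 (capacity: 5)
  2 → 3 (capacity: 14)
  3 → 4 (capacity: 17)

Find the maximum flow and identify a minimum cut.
Max flow = 17, Min cut edges: (3,4)

Maximum flow: 17
Minimum cut: (3,4)
Partition: S = [0, 1, 2, 3], T = [4]

Max-flow min-cut theorem verified: both equal 17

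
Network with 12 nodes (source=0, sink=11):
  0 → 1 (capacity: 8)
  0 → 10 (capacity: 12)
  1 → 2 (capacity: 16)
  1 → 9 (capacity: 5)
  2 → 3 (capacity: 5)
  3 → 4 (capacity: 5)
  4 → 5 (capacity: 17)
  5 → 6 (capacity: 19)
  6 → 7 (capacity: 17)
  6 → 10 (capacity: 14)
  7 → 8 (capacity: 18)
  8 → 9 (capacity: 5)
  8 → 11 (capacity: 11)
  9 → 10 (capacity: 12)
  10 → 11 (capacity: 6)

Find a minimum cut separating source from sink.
Min cut value = 11, edges: (3,4), (10,11)

Min cut value: 11
Partition: S = [0, 1, 2, 3, 9, 10], T = [4, 5, 6, 7, 8, 11]
Cut edges: (3,4), (10,11)

By max-flow min-cut theorem, max flow = min cut = 11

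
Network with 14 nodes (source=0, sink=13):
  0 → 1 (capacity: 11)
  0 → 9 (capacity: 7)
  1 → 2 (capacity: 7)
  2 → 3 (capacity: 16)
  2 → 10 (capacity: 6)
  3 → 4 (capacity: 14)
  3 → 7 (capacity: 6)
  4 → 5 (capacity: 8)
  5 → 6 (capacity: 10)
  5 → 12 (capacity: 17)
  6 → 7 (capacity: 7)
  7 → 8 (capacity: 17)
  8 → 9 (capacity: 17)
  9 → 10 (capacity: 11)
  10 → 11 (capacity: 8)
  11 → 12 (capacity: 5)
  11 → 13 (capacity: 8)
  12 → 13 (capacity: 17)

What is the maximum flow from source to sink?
Maximum flow = 14

Max flow: 14

Flow assignment:
  0 → 1: 7/11
  0 → 9: 7/7
  1 → 2: 7/7
  2 → 3: 6/16
  2 → 10: 1/6
  3 → 4: 6/14
  4 → 5: 6/8
  5 → 12: 6/17
  9 → 10: 7/11
  10 → 11: 8/8
  11 → 13: 8/8
  12 → 13: 6/17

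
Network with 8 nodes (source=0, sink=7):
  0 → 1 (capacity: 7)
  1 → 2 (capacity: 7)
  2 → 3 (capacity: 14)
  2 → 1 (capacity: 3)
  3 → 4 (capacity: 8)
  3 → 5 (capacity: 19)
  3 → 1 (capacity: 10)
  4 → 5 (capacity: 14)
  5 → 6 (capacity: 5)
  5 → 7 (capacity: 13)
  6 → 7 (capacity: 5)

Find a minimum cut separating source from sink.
Min cut value = 7, edges: (1,2)

Min cut value: 7
Partition: S = [0, 1], T = [2, 3, 4, 5, 6, 7]
Cut edges: (1,2)

By max-flow min-cut theorem, max flow = min cut = 7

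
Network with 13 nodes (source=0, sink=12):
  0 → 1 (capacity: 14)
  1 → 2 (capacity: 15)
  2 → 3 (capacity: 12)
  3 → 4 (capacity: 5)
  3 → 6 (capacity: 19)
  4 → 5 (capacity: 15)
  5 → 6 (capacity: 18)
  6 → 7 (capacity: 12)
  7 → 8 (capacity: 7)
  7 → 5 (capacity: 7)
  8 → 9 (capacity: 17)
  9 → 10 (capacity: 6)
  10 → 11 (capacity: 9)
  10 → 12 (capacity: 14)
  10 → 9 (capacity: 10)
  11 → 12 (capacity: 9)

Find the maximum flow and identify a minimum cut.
Max flow = 6, Min cut edges: (9,10)

Maximum flow: 6
Minimum cut: (9,10)
Partition: S = [0, 1, 2, 3, 4, 5, 6, 7, 8, 9], T = [10, 11, 12]

Max-flow min-cut theorem verified: both equal 6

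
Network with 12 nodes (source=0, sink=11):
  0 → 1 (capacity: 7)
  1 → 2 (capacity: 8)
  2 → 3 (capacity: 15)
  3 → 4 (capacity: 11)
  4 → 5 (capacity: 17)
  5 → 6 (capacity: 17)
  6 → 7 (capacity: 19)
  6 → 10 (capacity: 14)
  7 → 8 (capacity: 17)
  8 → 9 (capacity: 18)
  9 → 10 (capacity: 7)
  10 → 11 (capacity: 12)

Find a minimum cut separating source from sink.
Min cut value = 7, edges: (0,1)

Min cut value: 7
Partition: S = [0], T = [1, 2, 3, 4, 5, 6, 7, 8, 9, 10, 11]
Cut edges: (0,1)

By max-flow min-cut theorem, max flow = min cut = 7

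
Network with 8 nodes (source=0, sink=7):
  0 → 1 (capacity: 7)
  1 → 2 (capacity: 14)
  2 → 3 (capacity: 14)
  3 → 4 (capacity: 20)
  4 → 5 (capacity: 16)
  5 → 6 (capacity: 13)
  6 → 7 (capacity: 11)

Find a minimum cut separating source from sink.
Min cut value = 7, edges: (0,1)

Min cut value: 7
Partition: S = [0], T = [1, 2, 3, 4, 5, 6, 7]
Cut edges: (0,1)

By max-flow min-cut theorem, max flow = min cut = 7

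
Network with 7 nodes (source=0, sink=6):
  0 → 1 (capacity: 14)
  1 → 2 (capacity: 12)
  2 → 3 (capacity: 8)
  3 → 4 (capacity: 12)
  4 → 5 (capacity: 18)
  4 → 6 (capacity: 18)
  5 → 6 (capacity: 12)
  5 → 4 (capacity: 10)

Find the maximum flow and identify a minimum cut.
Max flow = 8, Min cut edges: (2,3)

Maximum flow: 8
Minimum cut: (2,3)
Partition: S = [0, 1, 2], T = [3, 4, 5, 6]

Max-flow min-cut theorem verified: both equal 8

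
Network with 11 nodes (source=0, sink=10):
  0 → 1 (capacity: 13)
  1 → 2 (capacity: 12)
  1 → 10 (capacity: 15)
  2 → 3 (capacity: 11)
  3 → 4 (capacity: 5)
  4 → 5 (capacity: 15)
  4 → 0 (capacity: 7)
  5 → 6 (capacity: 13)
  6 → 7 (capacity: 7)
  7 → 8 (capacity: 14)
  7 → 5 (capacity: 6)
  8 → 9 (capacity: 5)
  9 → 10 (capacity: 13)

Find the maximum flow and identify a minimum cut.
Max flow = 13, Min cut edges: (0,1)

Maximum flow: 13
Minimum cut: (0,1)
Partition: S = [0], T = [1, 2, 3, 4, 5, 6, 7, 8, 9, 10]

Max-flow min-cut theorem verified: both equal 13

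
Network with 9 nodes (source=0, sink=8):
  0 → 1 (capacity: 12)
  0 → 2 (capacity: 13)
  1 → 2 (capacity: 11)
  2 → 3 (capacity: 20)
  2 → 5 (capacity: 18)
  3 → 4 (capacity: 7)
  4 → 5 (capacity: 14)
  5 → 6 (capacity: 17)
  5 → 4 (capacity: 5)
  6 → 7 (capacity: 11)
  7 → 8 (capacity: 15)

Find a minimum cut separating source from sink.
Min cut value = 11, edges: (6,7)

Min cut value: 11
Partition: S = [0, 1, 2, 3, 4, 5, 6], T = [7, 8]
Cut edges: (6,7)

By max-flow min-cut theorem, max flow = min cut = 11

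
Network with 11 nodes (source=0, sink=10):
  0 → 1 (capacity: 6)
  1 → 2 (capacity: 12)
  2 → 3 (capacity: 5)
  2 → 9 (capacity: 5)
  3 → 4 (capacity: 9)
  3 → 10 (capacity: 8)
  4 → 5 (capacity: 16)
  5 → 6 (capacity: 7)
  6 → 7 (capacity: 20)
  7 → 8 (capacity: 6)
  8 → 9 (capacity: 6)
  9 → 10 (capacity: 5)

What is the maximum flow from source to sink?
Maximum flow = 6

Max flow: 6

Flow assignment:
  0 → 1: 6/6
  1 → 2: 6/12
  2 → 3: 5/5
  2 → 9: 1/5
  3 → 10: 5/8
  9 → 10: 1/5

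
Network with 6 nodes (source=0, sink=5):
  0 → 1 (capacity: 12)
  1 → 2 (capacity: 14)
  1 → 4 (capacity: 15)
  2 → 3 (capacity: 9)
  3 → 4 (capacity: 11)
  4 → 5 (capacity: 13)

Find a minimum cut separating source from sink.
Min cut value = 12, edges: (0,1)

Min cut value: 12
Partition: S = [0], T = [1, 2, 3, 4, 5]
Cut edges: (0,1)

By max-flow min-cut theorem, max flow = min cut = 12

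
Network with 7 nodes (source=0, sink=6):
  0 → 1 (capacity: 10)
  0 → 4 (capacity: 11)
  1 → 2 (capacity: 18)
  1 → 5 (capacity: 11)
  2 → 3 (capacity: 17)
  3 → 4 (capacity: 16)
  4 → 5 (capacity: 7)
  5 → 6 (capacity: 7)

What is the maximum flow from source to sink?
Maximum flow = 7

Max flow: 7

Flow assignment:
  0 → 4: 7/11
  4 → 5: 7/7
  5 → 6: 7/7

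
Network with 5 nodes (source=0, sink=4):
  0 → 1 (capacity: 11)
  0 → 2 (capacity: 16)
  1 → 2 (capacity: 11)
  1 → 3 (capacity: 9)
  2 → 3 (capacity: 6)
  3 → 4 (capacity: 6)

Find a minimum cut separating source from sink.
Min cut value = 6, edges: (3,4)

Min cut value: 6
Partition: S = [0, 1, 2, 3], T = [4]
Cut edges: (3,4)

By max-flow min-cut theorem, max flow = min cut = 6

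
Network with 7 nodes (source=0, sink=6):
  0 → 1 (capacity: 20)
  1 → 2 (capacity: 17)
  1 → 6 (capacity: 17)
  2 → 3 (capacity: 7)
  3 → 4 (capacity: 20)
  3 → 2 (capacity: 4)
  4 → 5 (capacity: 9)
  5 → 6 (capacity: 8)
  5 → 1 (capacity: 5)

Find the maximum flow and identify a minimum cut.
Max flow = 20, Min cut edges: (0,1)

Maximum flow: 20
Minimum cut: (0,1)
Partition: S = [0], T = [1, 2, 3, 4, 5, 6]

Max-flow min-cut theorem verified: both equal 20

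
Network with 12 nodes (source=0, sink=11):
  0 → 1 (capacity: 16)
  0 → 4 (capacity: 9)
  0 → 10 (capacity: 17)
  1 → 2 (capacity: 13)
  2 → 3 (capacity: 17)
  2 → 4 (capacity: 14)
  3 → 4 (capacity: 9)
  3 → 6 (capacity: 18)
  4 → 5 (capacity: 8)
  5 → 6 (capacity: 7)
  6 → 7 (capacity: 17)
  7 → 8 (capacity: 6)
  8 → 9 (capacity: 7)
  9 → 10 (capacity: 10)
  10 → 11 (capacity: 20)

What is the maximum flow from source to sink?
Maximum flow = 20

Max flow: 20

Flow assignment:
  0 → 1: 6/16
  0 → 10: 14/17
  1 → 2: 6/13
  2 → 3: 6/17
  3 → 4: 6/9
  4 → 5: 6/8
  5 → 6: 6/7
  6 → 7: 6/17
  7 → 8: 6/6
  8 → 9: 6/7
  9 → 10: 6/10
  10 → 11: 20/20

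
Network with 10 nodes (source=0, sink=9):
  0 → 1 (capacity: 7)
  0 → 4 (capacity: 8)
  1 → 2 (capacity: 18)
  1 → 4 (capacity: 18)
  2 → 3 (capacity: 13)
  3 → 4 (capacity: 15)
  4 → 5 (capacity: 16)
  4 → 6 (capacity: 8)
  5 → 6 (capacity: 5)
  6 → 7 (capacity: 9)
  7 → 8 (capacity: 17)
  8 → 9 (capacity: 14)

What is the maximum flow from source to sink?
Maximum flow = 9

Max flow: 9

Flow assignment:
  0 → 1: 7/7
  0 → 4: 2/8
  1 → 4: 7/18
  4 → 5: 5/16
  4 → 6: 4/8
  5 → 6: 5/5
  6 → 7: 9/9
  7 → 8: 9/17
  8 → 9: 9/14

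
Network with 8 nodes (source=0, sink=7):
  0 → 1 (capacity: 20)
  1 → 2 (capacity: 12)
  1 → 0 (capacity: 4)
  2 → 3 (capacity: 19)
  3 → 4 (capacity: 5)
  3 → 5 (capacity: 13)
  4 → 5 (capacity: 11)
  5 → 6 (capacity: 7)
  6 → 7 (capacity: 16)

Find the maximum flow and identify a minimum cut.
Max flow = 7, Min cut edges: (5,6)

Maximum flow: 7
Minimum cut: (5,6)
Partition: S = [0, 1, 2, 3, 4, 5], T = [6, 7]

Max-flow min-cut theorem verified: both equal 7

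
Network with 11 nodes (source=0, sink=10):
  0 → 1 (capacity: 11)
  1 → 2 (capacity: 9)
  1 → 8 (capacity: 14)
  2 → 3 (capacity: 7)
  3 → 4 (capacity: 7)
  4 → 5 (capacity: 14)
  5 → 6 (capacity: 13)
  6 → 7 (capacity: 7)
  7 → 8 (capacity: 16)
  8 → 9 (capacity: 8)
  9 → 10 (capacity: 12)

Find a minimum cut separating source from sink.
Min cut value = 8, edges: (8,9)

Min cut value: 8
Partition: S = [0, 1, 2, 3, 4, 5, 6, 7, 8], T = [9, 10]
Cut edges: (8,9)

By max-flow min-cut theorem, max flow = min cut = 8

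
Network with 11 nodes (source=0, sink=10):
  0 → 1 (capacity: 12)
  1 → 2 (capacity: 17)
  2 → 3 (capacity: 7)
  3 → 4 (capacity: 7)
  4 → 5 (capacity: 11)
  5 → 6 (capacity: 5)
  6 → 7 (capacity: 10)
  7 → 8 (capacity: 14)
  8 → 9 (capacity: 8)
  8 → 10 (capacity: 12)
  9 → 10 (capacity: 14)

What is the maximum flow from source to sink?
Maximum flow = 5

Max flow: 5

Flow assignment:
  0 → 1: 5/12
  1 → 2: 5/17
  2 → 3: 5/7
  3 → 4: 5/7
  4 → 5: 5/11
  5 → 6: 5/5
  6 → 7: 5/10
  7 → 8: 5/14
  8 → 10: 5/12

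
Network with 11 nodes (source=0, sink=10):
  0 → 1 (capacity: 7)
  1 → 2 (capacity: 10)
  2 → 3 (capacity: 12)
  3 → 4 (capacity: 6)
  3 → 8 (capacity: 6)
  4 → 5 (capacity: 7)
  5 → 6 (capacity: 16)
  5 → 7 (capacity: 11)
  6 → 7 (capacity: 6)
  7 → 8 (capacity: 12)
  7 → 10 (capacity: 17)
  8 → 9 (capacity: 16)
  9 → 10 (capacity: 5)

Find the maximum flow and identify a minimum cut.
Max flow = 7, Min cut edges: (0,1)

Maximum flow: 7
Minimum cut: (0,1)
Partition: S = [0], T = [1, 2, 3, 4, 5, 6, 7, 8, 9, 10]

Max-flow min-cut theorem verified: both equal 7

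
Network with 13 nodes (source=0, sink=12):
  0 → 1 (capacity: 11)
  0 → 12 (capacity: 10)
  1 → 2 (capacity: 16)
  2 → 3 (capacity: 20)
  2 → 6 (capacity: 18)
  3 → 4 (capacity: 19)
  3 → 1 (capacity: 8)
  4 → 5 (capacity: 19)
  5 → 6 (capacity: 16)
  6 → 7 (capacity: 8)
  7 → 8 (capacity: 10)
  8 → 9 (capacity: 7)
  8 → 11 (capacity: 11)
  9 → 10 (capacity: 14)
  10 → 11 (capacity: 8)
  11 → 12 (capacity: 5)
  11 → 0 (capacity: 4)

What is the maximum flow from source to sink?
Maximum flow = 15

Max flow: 15

Flow assignment:
  0 → 1: 8/11
  0 → 12: 10/10
  1 → 2: 8/16
  2 → 6: 8/18
  6 → 7: 8/8
  7 → 8: 8/10
  8 → 11: 8/11
  11 → 12: 5/5
  11 → 0: 3/4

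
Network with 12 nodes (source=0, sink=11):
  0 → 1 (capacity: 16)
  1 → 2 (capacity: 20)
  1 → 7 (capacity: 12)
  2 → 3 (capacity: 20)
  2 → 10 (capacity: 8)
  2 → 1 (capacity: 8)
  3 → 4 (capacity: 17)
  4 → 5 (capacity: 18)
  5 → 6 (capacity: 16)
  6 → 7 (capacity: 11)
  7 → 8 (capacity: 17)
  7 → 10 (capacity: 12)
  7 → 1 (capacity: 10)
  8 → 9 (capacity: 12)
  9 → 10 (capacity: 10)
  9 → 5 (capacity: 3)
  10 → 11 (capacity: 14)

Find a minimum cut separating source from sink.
Min cut value = 14, edges: (10,11)

Min cut value: 14
Partition: S = [0, 1, 2, 3, 4, 5, 6, 7, 8, 9, 10], T = [11]
Cut edges: (10,11)

By max-flow min-cut theorem, max flow = min cut = 14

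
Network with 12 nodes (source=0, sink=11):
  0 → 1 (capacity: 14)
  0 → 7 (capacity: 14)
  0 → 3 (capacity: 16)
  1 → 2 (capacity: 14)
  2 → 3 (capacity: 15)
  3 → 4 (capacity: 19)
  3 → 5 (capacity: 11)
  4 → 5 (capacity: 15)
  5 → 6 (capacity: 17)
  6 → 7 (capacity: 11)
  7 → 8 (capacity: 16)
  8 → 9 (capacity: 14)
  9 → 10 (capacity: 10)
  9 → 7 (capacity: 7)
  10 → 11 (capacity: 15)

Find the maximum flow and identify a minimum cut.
Max flow = 10, Min cut edges: (9,10)

Maximum flow: 10
Minimum cut: (9,10)
Partition: S = [0, 1, 2, 3, 4, 5, 6, 7, 8, 9], T = [10, 11]

Max-flow min-cut theorem verified: both equal 10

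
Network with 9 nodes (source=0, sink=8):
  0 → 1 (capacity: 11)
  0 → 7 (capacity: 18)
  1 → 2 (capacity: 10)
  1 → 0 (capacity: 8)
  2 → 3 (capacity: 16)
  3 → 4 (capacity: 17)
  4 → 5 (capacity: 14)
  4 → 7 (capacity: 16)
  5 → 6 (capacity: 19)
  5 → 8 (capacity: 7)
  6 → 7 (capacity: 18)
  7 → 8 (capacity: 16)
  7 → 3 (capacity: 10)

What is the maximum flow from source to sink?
Maximum flow = 23

Max flow: 23

Flow assignment:
  0 → 1: 10/11
  0 → 7: 13/18
  1 → 2: 10/10
  2 → 3: 10/16
  3 → 4: 10/17
  4 → 5: 7/14
  4 → 7: 3/16
  5 → 8: 7/7
  7 → 8: 16/16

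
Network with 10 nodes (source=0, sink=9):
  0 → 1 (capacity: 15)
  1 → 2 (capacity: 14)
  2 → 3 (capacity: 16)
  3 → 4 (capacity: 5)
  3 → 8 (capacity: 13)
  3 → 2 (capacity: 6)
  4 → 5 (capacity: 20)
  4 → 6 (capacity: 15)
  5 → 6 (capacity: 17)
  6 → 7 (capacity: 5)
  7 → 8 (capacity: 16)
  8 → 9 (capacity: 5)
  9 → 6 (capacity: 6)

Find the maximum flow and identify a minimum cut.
Max flow = 5, Min cut edges: (8,9)

Maximum flow: 5
Minimum cut: (8,9)
Partition: S = [0, 1, 2, 3, 4, 5, 6, 7, 8], T = [9]

Max-flow min-cut theorem verified: both equal 5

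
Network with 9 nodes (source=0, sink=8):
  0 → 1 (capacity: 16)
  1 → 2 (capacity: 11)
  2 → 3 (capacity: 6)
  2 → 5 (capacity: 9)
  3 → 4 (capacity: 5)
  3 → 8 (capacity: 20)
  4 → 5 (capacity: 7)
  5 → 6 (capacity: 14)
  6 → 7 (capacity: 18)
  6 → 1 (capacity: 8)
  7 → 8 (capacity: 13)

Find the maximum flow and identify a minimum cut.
Max flow = 11, Min cut edges: (1,2)

Maximum flow: 11
Minimum cut: (1,2)
Partition: S = [0, 1], T = [2, 3, 4, 5, 6, 7, 8]

Max-flow min-cut theorem verified: both equal 11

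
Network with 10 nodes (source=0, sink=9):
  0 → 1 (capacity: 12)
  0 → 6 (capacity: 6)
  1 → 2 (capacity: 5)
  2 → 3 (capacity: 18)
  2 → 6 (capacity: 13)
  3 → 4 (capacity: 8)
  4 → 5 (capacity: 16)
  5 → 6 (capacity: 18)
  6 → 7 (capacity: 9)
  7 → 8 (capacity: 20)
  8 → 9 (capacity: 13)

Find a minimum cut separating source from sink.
Min cut value = 9, edges: (6,7)

Min cut value: 9
Partition: S = [0, 1, 2, 3, 4, 5, 6], T = [7, 8, 9]
Cut edges: (6,7)

By max-flow min-cut theorem, max flow = min cut = 9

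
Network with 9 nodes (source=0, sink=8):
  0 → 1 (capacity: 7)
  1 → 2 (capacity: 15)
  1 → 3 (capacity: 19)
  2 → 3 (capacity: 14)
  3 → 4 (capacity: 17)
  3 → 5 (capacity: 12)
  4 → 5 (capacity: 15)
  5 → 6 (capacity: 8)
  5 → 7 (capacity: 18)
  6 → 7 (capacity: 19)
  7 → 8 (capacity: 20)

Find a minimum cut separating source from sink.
Min cut value = 7, edges: (0,1)

Min cut value: 7
Partition: S = [0], T = [1, 2, 3, 4, 5, 6, 7, 8]
Cut edges: (0,1)

By max-flow min-cut theorem, max flow = min cut = 7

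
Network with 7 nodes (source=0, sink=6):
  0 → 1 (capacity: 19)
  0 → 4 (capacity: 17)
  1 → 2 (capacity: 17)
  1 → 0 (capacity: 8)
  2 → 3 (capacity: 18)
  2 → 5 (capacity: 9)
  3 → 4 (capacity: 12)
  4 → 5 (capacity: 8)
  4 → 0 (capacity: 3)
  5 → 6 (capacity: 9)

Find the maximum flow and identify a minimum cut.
Max flow = 9, Min cut edges: (5,6)

Maximum flow: 9
Minimum cut: (5,6)
Partition: S = [0, 1, 2, 3, 4, 5], T = [6]

Max-flow min-cut theorem verified: both equal 9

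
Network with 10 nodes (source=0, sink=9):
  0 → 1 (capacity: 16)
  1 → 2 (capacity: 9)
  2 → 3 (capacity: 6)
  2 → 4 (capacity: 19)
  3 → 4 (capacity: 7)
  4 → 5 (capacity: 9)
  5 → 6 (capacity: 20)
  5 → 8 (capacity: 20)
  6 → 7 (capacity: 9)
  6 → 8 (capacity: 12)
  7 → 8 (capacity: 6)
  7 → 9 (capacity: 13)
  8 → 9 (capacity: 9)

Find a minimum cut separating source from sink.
Min cut value = 9, edges: (4,5)

Min cut value: 9
Partition: S = [0, 1, 2, 3, 4], T = [5, 6, 7, 8, 9]
Cut edges: (4,5)

By max-flow min-cut theorem, max flow = min cut = 9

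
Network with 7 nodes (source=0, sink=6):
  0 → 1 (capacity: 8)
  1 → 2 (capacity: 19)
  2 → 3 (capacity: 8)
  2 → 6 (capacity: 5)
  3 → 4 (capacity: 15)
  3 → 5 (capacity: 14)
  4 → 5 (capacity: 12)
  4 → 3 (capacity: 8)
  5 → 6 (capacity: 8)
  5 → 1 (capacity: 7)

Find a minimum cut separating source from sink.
Min cut value = 8, edges: (0,1)

Min cut value: 8
Partition: S = [0], T = [1, 2, 3, 4, 5, 6]
Cut edges: (0,1)

By max-flow min-cut theorem, max flow = min cut = 8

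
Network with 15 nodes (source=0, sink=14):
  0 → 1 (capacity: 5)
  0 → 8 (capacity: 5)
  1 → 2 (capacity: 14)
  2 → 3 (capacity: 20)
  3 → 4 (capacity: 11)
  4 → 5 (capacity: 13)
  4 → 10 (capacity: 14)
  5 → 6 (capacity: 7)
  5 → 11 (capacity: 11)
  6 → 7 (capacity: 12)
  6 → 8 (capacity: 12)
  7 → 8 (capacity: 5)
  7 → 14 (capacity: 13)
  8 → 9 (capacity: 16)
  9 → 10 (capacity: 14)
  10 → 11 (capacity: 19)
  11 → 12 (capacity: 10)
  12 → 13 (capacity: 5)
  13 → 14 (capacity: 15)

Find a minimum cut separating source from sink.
Min cut value = 10, edges: (0,1), (12,13)

Min cut value: 10
Partition: S = [0, 8, 9, 10, 11, 12], T = [1, 2, 3, 4, 5, 6, 7, 13, 14]
Cut edges: (0,1), (12,13)

By max-flow min-cut theorem, max flow = min cut = 10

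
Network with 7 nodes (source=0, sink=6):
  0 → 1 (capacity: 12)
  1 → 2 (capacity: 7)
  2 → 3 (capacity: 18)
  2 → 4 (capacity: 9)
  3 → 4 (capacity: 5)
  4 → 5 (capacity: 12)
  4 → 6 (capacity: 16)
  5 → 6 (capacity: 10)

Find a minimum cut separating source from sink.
Min cut value = 7, edges: (1,2)

Min cut value: 7
Partition: S = [0, 1], T = [2, 3, 4, 5, 6]
Cut edges: (1,2)

By max-flow min-cut theorem, max flow = min cut = 7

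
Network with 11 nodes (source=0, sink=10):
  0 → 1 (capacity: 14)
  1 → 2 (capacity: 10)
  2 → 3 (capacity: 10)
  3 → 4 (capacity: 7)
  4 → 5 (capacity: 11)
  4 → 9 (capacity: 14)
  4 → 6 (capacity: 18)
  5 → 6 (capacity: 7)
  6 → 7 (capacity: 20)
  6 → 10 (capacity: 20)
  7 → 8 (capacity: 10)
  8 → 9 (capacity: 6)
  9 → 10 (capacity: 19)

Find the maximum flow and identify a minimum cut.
Max flow = 7, Min cut edges: (3,4)

Maximum flow: 7
Minimum cut: (3,4)
Partition: S = [0, 1, 2, 3], T = [4, 5, 6, 7, 8, 9, 10]

Max-flow min-cut theorem verified: both equal 7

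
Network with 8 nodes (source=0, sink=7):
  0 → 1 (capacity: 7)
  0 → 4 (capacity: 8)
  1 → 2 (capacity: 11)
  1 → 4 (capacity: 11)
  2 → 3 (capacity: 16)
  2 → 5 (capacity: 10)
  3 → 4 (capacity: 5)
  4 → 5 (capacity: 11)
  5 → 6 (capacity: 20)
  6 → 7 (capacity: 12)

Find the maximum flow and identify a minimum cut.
Max flow = 12, Min cut edges: (6,7)

Maximum flow: 12
Minimum cut: (6,7)
Partition: S = [0, 1, 2, 3, 4, 5, 6], T = [7]

Max-flow min-cut theorem verified: both equal 12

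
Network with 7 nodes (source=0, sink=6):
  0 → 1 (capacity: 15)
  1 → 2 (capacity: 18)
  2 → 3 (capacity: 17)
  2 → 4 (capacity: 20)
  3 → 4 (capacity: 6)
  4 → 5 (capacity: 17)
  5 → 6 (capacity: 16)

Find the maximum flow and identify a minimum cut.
Max flow = 15, Min cut edges: (0,1)

Maximum flow: 15
Minimum cut: (0,1)
Partition: S = [0], T = [1, 2, 3, 4, 5, 6]

Max-flow min-cut theorem verified: both equal 15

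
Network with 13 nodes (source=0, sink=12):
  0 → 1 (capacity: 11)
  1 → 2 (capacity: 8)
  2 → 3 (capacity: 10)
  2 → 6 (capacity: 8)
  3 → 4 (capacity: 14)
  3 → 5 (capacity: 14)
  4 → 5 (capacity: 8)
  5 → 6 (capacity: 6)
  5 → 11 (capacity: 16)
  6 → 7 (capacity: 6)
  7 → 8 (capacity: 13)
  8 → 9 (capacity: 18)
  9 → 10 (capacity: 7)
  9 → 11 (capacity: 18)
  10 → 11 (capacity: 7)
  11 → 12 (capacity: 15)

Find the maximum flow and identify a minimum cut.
Max flow = 8, Min cut edges: (1,2)

Maximum flow: 8
Minimum cut: (1,2)
Partition: S = [0, 1], T = [2, 3, 4, 5, 6, 7, 8, 9, 10, 11, 12]

Max-flow min-cut theorem verified: both equal 8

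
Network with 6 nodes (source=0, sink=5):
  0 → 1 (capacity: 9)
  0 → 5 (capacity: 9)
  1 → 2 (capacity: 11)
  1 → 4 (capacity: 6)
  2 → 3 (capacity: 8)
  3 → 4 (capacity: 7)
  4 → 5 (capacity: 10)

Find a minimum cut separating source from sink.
Min cut value = 18, edges: (0,1), (0,5)

Min cut value: 18
Partition: S = [0], T = [1, 2, 3, 4, 5]
Cut edges: (0,1), (0,5)

By max-flow min-cut theorem, max flow = min cut = 18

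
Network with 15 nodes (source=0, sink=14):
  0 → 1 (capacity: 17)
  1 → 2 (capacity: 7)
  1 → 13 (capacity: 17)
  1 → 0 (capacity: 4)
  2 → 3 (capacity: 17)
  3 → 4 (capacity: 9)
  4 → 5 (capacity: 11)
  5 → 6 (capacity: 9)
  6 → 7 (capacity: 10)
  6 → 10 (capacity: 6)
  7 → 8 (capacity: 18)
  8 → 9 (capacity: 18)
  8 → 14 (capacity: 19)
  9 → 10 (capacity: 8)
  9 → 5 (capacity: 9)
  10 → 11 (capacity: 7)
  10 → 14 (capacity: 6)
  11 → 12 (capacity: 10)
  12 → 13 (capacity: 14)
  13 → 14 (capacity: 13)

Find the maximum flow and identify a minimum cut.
Max flow = 17, Min cut edges: (0,1)

Maximum flow: 17
Minimum cut: (0,1)
Partition: S = [0], T = [1, 2, 3, 4, 5, 6, 7, 8, 9, 10, 11, 12, 13, 14]

Max-flow min-cut theorem verified: both equal 17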